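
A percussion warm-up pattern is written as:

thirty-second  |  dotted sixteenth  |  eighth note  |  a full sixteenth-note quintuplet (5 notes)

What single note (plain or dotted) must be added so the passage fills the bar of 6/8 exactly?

quarter note

The bar of 6/8 = 24 thirty-second notes.
Each duration in thirty-second notes: thirty-second = 1; dotted sixteenth = 3; eighth note = 4; a full sixteenth-note quintuplet (5 notes) (five quintuplet sixteenths span one quarter) = 8.
Altogether 1 + 3 + 4 + 8 = 16.
Remaining: 24 − 16 = 8 thirty-second notes, which is a quarter note.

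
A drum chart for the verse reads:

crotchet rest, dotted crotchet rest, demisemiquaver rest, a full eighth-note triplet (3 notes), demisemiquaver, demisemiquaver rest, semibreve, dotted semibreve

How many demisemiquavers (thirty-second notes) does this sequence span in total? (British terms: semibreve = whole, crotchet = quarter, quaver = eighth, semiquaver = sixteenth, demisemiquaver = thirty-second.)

In thirty-second notes: crotchet rest = 8; dotted crotchet rest = 12; demisemiquaver rest = 1; a full eighth-note triplet (3 notes) (three triplet eighths span one quarter) = 8; demisemiquaver = 1; demisemiquaver rest = 1; semibreve = 32; dotted semibreve = 48.
Total: 8 + 12 + 1 + 8 + 1 + 1 + 32 + 48 = 111 thirty-second notes.

111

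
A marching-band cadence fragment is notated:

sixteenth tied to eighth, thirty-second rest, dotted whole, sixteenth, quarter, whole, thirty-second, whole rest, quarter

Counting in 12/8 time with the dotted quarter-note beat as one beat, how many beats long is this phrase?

One dotted quarter-note beat = 12 thirty-second notes.
Convert each value to thirty-second notes: sixteenth tied to eighth (sixteenth + eighth) = 6; thirty-second rest = 1; dotted whole = 48; sixteenth = 2; quarter = 8; whole = 32; thirty-second = 1; whole rest = 32; quarter = 8.
Sum: 6 + 1 + 48 + 2 + 8 + 32 + 1 + 32 + 8 = 138.
138 ÷ 12 = 11.5 beats.

11.5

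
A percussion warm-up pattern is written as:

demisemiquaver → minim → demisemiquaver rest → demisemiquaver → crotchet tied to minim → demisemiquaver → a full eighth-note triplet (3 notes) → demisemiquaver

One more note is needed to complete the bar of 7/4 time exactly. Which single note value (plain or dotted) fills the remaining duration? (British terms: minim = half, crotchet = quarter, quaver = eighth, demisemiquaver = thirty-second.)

The bar of 7/4 = 56 thirty-second notes.
Express everything in thirty-second notes: demisemiquaver = 1; minim = 16; demisemiquaver rest = 1; demisemiquaver = 1; crotchet tied to minim (crotchet + minim) = 24; demisemiquaver = 1; a full eighth-note triplet (3 notes) (three triplet eighths span one quarter) = 8; demisemiquaver = 1.
Altogether 1 + 16 + 1 + 1 + 24 + 1 + 8 + 1 = 53.
Remaining: 56 − 53 = 3 thirty-second notes, which is a dotted sixteenth note.

dotted sixteenth note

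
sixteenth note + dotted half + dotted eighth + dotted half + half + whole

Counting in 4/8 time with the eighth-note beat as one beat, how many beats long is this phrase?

One eighth-note beat = 2 sixteenth notes.
Express everything in sixteenth notes: sixteenth note = 1; dotted half = 12; dotted eighth = 3; dotted half = 12; half = 8; whole = 16.
Altogether 1 + 12 + 3 + 12 + 8 + 16 = 52.
52 ÷ 2 = 26 beats.

26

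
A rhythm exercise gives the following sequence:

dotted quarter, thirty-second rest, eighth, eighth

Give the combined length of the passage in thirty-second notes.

Express everything in thirty-second notes: dotted quarter = 12; thirty-second rest = 1; eighth = 4; eighth = 4.
Adding: 12 + 1 + 4 + 4 = 21 thirty-second notes.

21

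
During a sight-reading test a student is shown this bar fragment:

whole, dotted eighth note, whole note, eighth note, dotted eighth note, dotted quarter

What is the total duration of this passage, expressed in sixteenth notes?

Express everything in sixteenth notes: whole = 16; dotted eighth note = 3; whole note = 16; eighth note = 2; dotted eighth note = 3; dotted quarter = 6.
Sum: 16 + 3 + 16 + 2 + 3 + 6 = 46 sixteenth notes.

46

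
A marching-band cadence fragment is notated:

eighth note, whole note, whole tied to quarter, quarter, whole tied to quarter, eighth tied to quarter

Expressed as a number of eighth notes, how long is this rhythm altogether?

34

Convert each value to eighth notes: eighth note = 1; whole note = 8; whole tied to quarter (whole + quarter) = 10; quarter = 2; whole tied to quarter (whole + quarter) = 10; eighth tied to quarter (eighth + quarter) = 3.
Adding: 1 + 8 + 10 + 2 + 10 + 3 = 34 eighth notes.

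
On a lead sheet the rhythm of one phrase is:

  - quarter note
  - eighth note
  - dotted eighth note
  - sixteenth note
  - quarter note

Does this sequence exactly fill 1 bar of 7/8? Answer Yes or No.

One bar of 7/8 = 14 sixteenth notes.
Express everything in sixteenth notes: quarter note = 4; eighth note = 2; dotted eighth note = 3; sixteenth note = 1; quarter note = 4.
Adding: 4 + 2 + 3 + 1 + 4 = 14.
14 equals 14, so the answer is Yes.

Yes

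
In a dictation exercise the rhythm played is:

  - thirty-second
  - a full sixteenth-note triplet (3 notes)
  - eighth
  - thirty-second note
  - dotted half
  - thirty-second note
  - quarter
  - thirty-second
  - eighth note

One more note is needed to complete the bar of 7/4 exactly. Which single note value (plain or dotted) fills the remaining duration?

quarter note

The bar of 7/4 = 56 thirty-second notes.
Express everything in thirty-second notes: thirty-second = 1; a full sixteenth-note triplet (3 notes) (three triplet sixteenths span one eighth) = 4; eighth = 4; thirty-second note = 1; dotted half = 24; thirty-second note = 1; quarter = 8; thirty-second = 1; eighth note = 4.
Adding: 1 + 4 + 4 + 1 + 24 + 1 + 8 + 1 + 4 = 48.
Remaining: 56 − 48 = 8 thirty-second notes, which is a quarter note.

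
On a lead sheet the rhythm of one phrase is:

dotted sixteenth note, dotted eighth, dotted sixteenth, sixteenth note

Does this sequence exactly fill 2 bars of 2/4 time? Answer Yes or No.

One bar of 2/4 = 16 thirty-second notes, so 2 bars = 32.
In thirty-second notes: dotted sixteenth note = 3; dotted eighth = 6; dotted sixteenth = 3; sixteenth note = 2.
Total: 3 + 6 + 3 + 2 = 14.
14 falls short of 32, so the answer is No.

No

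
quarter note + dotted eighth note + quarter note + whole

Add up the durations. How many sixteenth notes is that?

27

Each duration in sixteenth notes: quarter note = 4; dotted eighth note = 3; quarter note = 4; whole = 16.
Altogether 4 + 3 + 4 + 16 = 27 sixteenth notes.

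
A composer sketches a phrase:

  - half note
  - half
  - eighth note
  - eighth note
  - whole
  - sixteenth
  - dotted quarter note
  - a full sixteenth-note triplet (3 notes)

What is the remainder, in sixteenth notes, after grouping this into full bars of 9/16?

0

One bar of 9/16 = 9 sixteenth notes.
In sixteenth notes: half note = 8; half = 8; eighth note = 2; eighth note = 2; whole = 16; sixteenth = 1; dotted quarter note = 6; a full sixteenth-note triplet (3 notes) (three triplet sixteenths span one eighth) = 2.
Sum: 8 + 8 + 2 + 2 + 16 + 1 + 6 + 2 = 45.
45 ÷ 9 = 5 complete bars with 0 sixteenth notes remaining.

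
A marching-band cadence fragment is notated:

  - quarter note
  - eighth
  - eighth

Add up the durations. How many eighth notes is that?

4

Convert each value to eighth notes: quarter note = 2; eighth = 1; eighth = 1.
Total: 2 + 1 + 1 = 4 eighth notes.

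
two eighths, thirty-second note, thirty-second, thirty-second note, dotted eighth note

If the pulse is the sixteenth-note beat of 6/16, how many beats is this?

One sixteenth-note beat = 2 thirty-second notes.
Express everything in thirty-second notes: eighth = 4; eighth = 4; thirty-second note = 1; thirty-second = 1; thirty-second note = 1; dotted eighth note = 6.
Sum: 4 + 4 + 1 + 1 + 1 + 6 = 17.
17 ÷ 2 = 8.5 beats.

8.5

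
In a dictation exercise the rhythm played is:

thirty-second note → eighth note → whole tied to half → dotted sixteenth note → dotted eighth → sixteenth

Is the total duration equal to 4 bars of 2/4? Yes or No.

Yes

One bar of 2/4 = 16 thirty-second notes, so 4 bars = 64.
Working in thirty-second notes: thirty-second note = 1; eighth note = 4; whole tied to half (whole + half) = 48; dotted sixteenth note = 3; dotted eighth = 6; sixteenth = 2.
Altogether 1 + 4 + 48 + 3 + 6 + 2 = 64.
64 equals 64, so the answer is Yes.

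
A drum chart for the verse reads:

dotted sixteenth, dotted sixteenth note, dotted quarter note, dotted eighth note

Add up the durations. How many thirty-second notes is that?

24

In thirty-second notes: dotted sixteenth = 3; dotted sixteenth note = 3; dotted quarter note = 12; dotted eighth note = 6.
Sum: 3 + 3 + 12 + 6 = 24 thirty-second notes.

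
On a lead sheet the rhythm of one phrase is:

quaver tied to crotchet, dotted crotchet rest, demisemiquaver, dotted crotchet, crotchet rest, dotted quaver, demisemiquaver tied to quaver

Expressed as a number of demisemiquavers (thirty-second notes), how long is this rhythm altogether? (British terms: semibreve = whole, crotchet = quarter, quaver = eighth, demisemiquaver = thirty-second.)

Convert each value to thirty-second notes: quaver tied to crotchet (quaver + crotchet) = 12; dotted crotchet rest = 12; demisemiquaver = 1; dotted crotchet = 12; crotchet rest = 8; dotted quaver = 6; demisemiquaver tied to quaver (demisemiquaver + quaver) = 5.
Adding: 12 + 12 + 1 + 12 + 8 + 6 + 5 = 56 thirty-second notes.

56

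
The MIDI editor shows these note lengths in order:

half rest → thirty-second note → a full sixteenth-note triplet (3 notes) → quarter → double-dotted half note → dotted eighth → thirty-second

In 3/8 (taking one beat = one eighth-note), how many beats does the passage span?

One eighth-note beat = 4 thirty-second notes.
Express everything in thirty-second notes: half rest = 16; thirty-second note = 1; a full sixteenth-note triplet (3 notes) (three triplet sixteenths span one eighth) = 4; quarter = 8; double-dotted half note = 28; dotted eighth = 6; thirty-second = 1.
Adding: 16 + 1 + 4 + 8 + 28 + 6 + 1 = 64.
64 ÷ 4 = 16 beats.

16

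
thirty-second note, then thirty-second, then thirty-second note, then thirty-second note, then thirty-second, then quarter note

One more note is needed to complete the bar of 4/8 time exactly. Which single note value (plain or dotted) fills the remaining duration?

dotted sixteenth note

The bar of 4/8 = 16 thirty-second notes.
Express everything in thirty-second notes: thirty-second note = 1; thirty-second = 1; thirty-second note = 1; thirty-second note = 1; thirty-second = 1; quarter note = 8.
Total: 1 + 1 + 1 + 1 + 1 + 8 = 13.
Remaining: 16 − 13 = 3 thirty-second notes, which is a dotted sixteenth note.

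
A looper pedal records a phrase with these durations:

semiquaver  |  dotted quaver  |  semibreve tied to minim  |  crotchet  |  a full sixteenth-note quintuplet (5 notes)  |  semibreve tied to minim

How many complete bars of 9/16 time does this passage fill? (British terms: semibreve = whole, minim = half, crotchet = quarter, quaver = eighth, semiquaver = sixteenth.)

One bar of 9/16 = 9 sixteenth notes.
Convert each value to sixteenth notes: semiquaver = 1; dotted quaver = 3; semibreve tied to minim (semibreve + minim) = 24; crotchet = 4; a full sixteenth-note quintuplet (5 notes) (five quintuplet sixteenths span one quarter) = 4; semibreve tied to minim (semibreve + minim) = 24.
Total: 1 + 3 + 24 + 4 + 4 + 24 = 60.
60 ÷ 9 = 6 complete bars with 6 left over.

6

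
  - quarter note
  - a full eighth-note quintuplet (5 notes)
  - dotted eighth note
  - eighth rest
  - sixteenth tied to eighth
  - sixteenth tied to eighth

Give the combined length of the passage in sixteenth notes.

Convert each value to sixteenth notes: quarter note = 4; a full eighth-note quintuplet (5 notes) (five quintuplet eighths span one half) = 8; dotted eighth note = 3; eighth rest = 2; sixteenth tied to eighth (sixteenth + eighth) = 3; sixteenth tied to eighth (sixteenth + eighth) = 3.
Adding: 4 + 8 + 3 + 2 + 3 + 3 = 23 sixteenth notes.

23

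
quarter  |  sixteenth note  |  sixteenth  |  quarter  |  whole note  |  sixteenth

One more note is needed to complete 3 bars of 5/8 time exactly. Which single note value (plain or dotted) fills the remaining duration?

3 bars of 5/8 = 30 sixteenth notes.
Each duration in sixteenth notes: quarter = 4; sixteenth note = 1; sixteenth = 1; quarter = 4; whole note = 16; sixteenth = 1.
Sum: 4 + 1 + 1 + 4 + 16 + 1 = 27.
Remaining: 30 − 27 = 3 sixteenth notes, which is a dotted eighth note.

dotted eighth note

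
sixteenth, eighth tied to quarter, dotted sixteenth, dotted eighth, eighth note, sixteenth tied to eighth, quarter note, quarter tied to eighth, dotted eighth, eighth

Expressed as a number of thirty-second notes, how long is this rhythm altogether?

In thirty-second notes: sixteenth = 2; eighth tied to quarter (eighth + quarter) = 12; dotted sixteenth = 3; dotted eighth = 6; eighth note = 4; sixteenth tied to eighth (sixteenth + eighth) = 6; quarter note = 8; quarter tied to eighth (quarter + eighth) = 12; dotted eighth = 6; eighth = 4.
Adding: 2 + 12 + 3 + 6 + 4 + 6 + 8 + 12 + 6 + 4 = 63 thirty-second notes.

63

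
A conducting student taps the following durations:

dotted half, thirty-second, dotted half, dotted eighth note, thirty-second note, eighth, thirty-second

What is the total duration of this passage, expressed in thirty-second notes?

61

Working in thirty-second notes: dotted half = 24; thirty-second = 1; dotted half = 24; dotted eighth note = 6; thirty-second note = 1; eighth = 4; thirty-second = 1.
Sum: 24 + 1 + 24 + 6 + 1 + 4 + 1 = 61 thirty-second notes.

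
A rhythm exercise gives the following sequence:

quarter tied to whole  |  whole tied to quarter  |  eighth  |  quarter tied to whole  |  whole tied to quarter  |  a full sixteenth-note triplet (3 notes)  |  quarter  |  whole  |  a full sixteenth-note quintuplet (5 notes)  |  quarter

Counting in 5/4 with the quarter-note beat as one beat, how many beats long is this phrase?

28

One quarter-note beat = 2 eighth notes.
Convert each value to eighth notes: quarter tied to whole (quarter + whole) = 10; whole tied to quarter (whole + quarter) = 10; eighth = 1; quarter tied to whole (quarter + whole) = 10; whole tied to quarter (whole + quarter) = 10; a full sixteenth-note triplet (3 notes) (three triplet sixteenths span one eighth) = 1; quarter = 2; whole = 8; a full sixteenth-note quintuplet (5 notes) (five quintuplet sixteenths span one quarter) = 2; quarter = 2.
Adding: 10 + 10 + 1 + 10 + 10 + 1 + 2 + 8 + 2 + 2 = 56.
56 ÷ 2 = 28 beats.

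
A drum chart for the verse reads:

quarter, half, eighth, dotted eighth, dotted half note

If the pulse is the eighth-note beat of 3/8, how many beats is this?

14.5

One eighth-note beat = 2 sixteenth notes.
Working in sixteenth notes: quarter = 4; half = 8; eighth = 2; dotted eighth = 3; dotted half note = 12.
Total: 4 + 8 + 2 + 3 + 12 = 29.
29 ÷ 2 = 14.5 beats.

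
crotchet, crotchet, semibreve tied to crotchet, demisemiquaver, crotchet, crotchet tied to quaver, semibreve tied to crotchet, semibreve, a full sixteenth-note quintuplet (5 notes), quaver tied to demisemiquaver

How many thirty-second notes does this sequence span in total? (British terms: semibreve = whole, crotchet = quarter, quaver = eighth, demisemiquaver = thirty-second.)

Working in thirty-second notes: crotchet = 8; crotchet = 8; semibreve tied to crotchet (semibreve + crotchet) = 40; demisemiquaver = 1; crotchet = 8; crotchet tied to quaver (crotchet + quaver) = 12; semibreve tied to crotchet (semibreve + crotchet) = 40; semibreve = 32; a full sixteenth-note quintuplet (5 notes) (five quintuplet sixteenths span one quarter) = 8; quaver tied to demisemiquaver (quaver + demisemiquaver) = 5.
Total: 8 + 8 + 40 + 1 + 8 + 12 + 40 + 32 + 8 + 5 = 162 thirty-second notes.

162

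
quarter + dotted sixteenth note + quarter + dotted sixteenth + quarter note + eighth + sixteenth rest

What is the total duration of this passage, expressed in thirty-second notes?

Working in thirty-second notes: quarter = 8; dotted sixteenth note = 3; quarter = 8; dotted sixteenth = 3; quarter note = 8; eighth = 4; sixteenth rest = 2.
Altogether 8 + 3 + 8 + 3 + 8 + 4 + 2 = 36 thirty-second notes.

36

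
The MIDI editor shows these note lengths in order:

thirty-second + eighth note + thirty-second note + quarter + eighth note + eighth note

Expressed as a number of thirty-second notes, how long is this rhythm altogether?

In thirty-second notes: thirty-second = 1; eighth note = 4; thirty-second note = 1; quarter = 8; eighth note = 4; eighth note = 4.
Altogether 1 + 4 + 1 + 8 + 4 + 4 = 22 thirty-second notes.

22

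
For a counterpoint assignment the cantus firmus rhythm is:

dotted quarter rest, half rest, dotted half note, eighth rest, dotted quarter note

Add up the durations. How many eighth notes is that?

Working in eighth notes: dotted quarter rest = 3; half rest = 4; dotted half note = 6; eighth rest = 1; dotted quarter note = 3.
Adding: 3 + 4 + 6 + 1 + 3 = 17 eighth notes.

17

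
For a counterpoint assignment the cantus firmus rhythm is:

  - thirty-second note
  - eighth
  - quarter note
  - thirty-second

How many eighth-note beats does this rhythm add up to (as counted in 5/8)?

3.5

One eighth-note beat = 4 thirty-second notes.
Each duration in thirty-second notes: thirty-second note = 1; eighth = 4; quarter note = 8; thirty-second = 1.
Total: 1 + 4 + 8 + 1 = 14.
14 ÷ 4 = 3.5 beats.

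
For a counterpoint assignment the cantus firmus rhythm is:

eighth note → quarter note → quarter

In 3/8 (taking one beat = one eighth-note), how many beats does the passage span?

5

One eighth-note beat = 2 sixteenth notes.
Working in sixteenth notes: eighth note = 2; quarter note = 4; quarter = 4.
Sum: 2 + 4 + 4 = 10.
10 ÷ 2 = 5 beats.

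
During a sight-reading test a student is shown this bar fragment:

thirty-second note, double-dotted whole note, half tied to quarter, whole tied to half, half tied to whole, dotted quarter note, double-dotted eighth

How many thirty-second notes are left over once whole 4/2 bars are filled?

4

One bar of 4/2 = 64 thirty-second notes.
Convert each value to thirty-second notes: thirty-second note = 1; double-dotted whole note = 56; half tied to quarter (half + quarter) = 24; whole tied to half (whole + half) = 48; half tied to whole (half + whole) = 48; dotted quarter note = 12; double-dotted eighth = 7.
Altogether 1 + 56 + 24 + 48 + 48 + 12 + 7 = 196.
196 ÷ 64 = 3 complete bars with 4 thirty-second notes remaining.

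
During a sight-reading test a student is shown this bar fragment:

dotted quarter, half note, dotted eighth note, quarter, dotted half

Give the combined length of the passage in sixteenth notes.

33

Express everything in sixteenth notes: dotted quarter = 6; half note = 8; dotted eighth note = 3; quarter = 4; dotted half = 12.
Altogether 6 + 8 + 3 + 4 + 12 = 33 sixteenth notes.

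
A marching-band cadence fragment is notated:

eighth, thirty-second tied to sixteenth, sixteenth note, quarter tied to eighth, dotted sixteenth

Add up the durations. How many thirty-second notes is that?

Each duration in thirty-second notes: eighth = 4; thirty-second tied to sixteenth (thirty-second + sixteenth) = 3; sixteenth note = 2; quarter tied to eighth (quarter + eighth) = 12; dotted sixteenth = 3.
Sum: 4 + 3 + 2 + 12 + 3 = 24 thirty-second notes.

24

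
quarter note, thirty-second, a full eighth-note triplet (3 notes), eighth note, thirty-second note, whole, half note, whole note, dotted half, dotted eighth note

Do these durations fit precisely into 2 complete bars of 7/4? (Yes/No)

One bar of 7/4 = 56 thirty-second notes, so 2 bars = 112.
Working in thirty-second notes: quarter note = 8; thirty-second = 1; a full eighth-note triplet (3 notes) (three triplet eighths span one quarter) = 8; eighth note = 4; thirty-second note = 1; whole = 32; half note = 16; whole note = 32; dotted half = 24; dotted eighth note = 6.
Sum: 8 + 1 + 8 + 4 + 1 + 32 + 16 + 32 + 24 + 6 = 132.
132 exceeds 112, so the answer is No.

No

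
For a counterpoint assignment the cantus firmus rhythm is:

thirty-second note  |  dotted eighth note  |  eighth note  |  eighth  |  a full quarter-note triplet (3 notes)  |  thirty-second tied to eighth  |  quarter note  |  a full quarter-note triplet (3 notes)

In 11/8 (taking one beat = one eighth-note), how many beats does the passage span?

15

One eighth-note beat = 4 thirty-second notes.
Working in thirty-second notes: thirty-second note = 1; dotted eighth note = 6; eighth note = 4; eighth = 4; a full quarter-note triplet (3 notes) (three triplet quarters span one half) = 16; thirty-second tied to eighth (thirty-second + eighth) = 5; quarter note = 8; a full quarter-note triplet (3 notes) (three triplet quarters span one half) = 16.
Sum: 1 + 6 + 4 + 4 + 16 + 5 + 8 + 16 = 60.
60 ÷ 4 = 15 beats.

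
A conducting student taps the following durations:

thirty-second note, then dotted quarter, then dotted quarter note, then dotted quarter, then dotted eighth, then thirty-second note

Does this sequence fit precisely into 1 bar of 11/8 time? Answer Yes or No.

Yes

One bar of 11/8 = 44 thirty-second notes.
Convert each value to thirty-second notes: thirty-second note = 1; dotted quarter = 12; dotted quarter note = 12; dotted quarter = 12; dotted eighth = 6; thirty-second note = 1.
Altogether 1 + 12 + 12 + 12 + 6 + 1 = 44.
44 equals 44, so the answer is Yes.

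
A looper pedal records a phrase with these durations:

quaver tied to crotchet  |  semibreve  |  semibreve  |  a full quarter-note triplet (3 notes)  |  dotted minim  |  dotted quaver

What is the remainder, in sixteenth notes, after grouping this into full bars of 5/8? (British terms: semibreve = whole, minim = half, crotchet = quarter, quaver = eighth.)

One bar of 5/8 = 10 sixteenth notes.
Convert each value to sixteenth notes: quaver tied to crotchet (quaver + crotchet) = 6; semibreve = 16; semibreve = 16; a full quarter-note triplet (3 notes) (three triplet quarters span one half) = 8; dotted minim = 12; dotted quaver = 3.
Sum: 6 + 16 + 16 + 8 + 12 + 3 = 61.
61 ÷ 10 = 6 complete bars with 1 sixteenth note remaining.

1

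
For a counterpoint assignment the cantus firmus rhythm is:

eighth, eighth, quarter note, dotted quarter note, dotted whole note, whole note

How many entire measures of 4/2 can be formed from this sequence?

1

One bar of 4/2 = 16 eighth notes.
Express everything in eighth notes: eighth = 1; eighth = 1; quarter note = 2; dotted quarter note = 3; dotted whole note = 12; whole note = 8.
Altogether 1 + 1 + 2 + 3 + 12 + 8 = 27.
27 ÷ 16 = 1 complete bar with 11 left over.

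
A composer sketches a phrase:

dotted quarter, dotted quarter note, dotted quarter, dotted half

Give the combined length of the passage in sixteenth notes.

30

Express everything in sixteenth notes: dotted quarter = 6; dotted quarter note = 6; dotted quarter = 6; dotted half = 12.
Total: 6 + 6 + 6 + 12 = 30 sixteenth notes.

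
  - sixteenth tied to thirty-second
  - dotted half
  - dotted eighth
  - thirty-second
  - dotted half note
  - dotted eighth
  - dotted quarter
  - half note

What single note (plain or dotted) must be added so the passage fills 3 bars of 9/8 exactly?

3 bars of 9/8 = 108 thirty-second notes.
In thirty-second notes: sixteenth tied to thirty-second (sixteenth + thirty-second) = 3; dotted half = 24; dotted eighth = 6; thirty-second = 1; dotted half note = 24; dotted eighth = 6; dotted quarter = 12; half note = 16.
Adding: 3 + 24 + 6 + 1 + 24 + 6 + 12 + 16 = 92.
Remaining: 108 − 92 = 16 thirty-second notes, which is a half note.

half note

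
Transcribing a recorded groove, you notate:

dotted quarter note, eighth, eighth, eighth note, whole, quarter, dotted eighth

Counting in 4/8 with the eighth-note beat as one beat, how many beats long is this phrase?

17.5

One eighth-note beat = 2 sixteenth notes.
Convert each value to sixteenth notes: dotted quarter note = 6; eighth = 2; eighth = 2; eighth note = 2; whole = 16; quarter = 4; dotted eighth = 3.
Adding: 6 + 2 + 2 + 2 + 16 + 4 + 3 = 35.
35 ÷ 2 = 17.5 beats.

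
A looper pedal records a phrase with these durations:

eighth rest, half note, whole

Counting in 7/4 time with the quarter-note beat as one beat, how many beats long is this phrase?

One quarter-note beat = 2 eighth notes.
Convert each value to eighth notes: eighth rest = 1; half note = 4; whole = 8.
Total: 1 + 4 + 8 = 13.
13 ÷ 2 = 6.5 beats.

6.5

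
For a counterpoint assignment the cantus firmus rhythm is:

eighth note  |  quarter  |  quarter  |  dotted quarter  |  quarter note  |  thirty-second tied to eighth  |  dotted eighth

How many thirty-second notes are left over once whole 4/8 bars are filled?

One bar of 4/8 = 16 thirty-second notes.
Convert each value to thirty-second notes: eighth note = 4; quarter = 8; quarter = 8; dotted quarter = 12; quarter note = 8; thirty-second tied to eighth (thirty-second + eighth) = 5; dotted eighth = 6.
Altogether 4 + 8 + 8 + 12 + 8 + 5 + 6 = 51.
51 ÷ 16 = 3 complete bars with 3 thirty-second notes remaining.

3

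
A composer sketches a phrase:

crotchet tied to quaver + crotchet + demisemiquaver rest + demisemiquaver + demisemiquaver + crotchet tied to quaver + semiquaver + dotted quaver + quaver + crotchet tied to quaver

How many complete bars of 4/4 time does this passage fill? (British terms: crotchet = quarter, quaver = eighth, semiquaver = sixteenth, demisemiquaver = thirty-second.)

One bar of 4/4 = 32 thirty-second notes.
Working in thirty-second notes: crotchet tied to quaver (crotchet + quaver) = 12; crotchet = 8; demisemiquaver rest = 1; demisemiquaver = 1; demisemiquaver = 1; crotchet tied to quaver (crotchet + quaver) = 12; semiquaver = 2; dotted quaver = 6; quaver = 4; crotchet tied to quaver (crotchet + quaver) = 12.
Adding: 12 + 8 + 1 + 1 + 1 + 12 + 2 + 6 + 4 + 12 = 59.
59 ÷ 32 = 1 complete bar with 27 left over.

1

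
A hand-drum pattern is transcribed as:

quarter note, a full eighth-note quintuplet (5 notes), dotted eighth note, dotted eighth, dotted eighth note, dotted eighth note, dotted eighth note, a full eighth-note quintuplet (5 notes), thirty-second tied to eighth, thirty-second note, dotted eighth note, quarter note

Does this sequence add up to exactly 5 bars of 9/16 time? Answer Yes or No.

One bar of 9/16 = 18 thirty-second notes, so 5 bars = 90.
Working in thirty-second notes: quarter note = 8; a full eighth-note quintuplet (5 notes) (five quintuplet eighths span one half) = 16; dotted eighth note = 6; dotted eighth = 6; dotted eighth note = 6; dotted eighth note = 6; dotted eighth note = 6; a full eighth-note quintuplet (5 notes) (five quintuplet eighths span one half) = 16; thirty-second tied to eighth (thirty-second + eighth) = 5; thirty-second note = 1; dotted eighth note = 6; quarter note = 8.
Total: 8 + 16 + 6 + 6 + 6 + 6 + 6 + 16 + 5 + 1 + 6 + 8 = 90.
90 equals 90, so the answer is Yes.

Yes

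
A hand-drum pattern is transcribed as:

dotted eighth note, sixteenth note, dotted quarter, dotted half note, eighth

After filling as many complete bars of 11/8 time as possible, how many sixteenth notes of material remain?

2

One bar of 11/8 = 22 sixteenth notes.
Each duration in sixteenth notes: dotted eighth note = 3; sixteenth note = 1; dotted quarter = 6; dotted half note = 12; eighth = 2.
Adding: 3 + 1 + 6 + 12 + 2 = 24.
24 ÷ 22 = 1 complete bar with 2 sixteenth notes remaining.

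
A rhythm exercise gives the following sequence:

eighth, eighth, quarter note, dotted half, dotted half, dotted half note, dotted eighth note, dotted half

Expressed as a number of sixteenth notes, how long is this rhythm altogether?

59

Convert each value to sixteenth notes: eighth = 2; eighth = 2; quarter note = 4; dotted half = 12; dotted half = 12; dotted half note = 12; dotted eighth note = 3; dotted half = 12.
Adding: 2 + 2 + 4 + 12 + 12 + 12 + 3 + 12 = 59 sixteenth notes.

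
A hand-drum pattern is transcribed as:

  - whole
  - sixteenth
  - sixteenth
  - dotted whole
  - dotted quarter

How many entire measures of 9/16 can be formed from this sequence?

One bar of 9/16 = 9 sixteenth notes.
Express everything in sixteenth notes: whole = 16; sixteenth = 1; sixteenth = 1; dotted whole = 24; dotted quarter = 6.
Adding: 16 + 1 + 1 + 24 + 6 = 48.
48 ÷ 9 = 5 complete bars with 3 left over.

5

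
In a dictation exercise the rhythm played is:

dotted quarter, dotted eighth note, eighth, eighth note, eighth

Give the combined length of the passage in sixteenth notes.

15

Each duration in sixteenth notes: dotted quarter = 6; dotted eighth note = 3; eighth = 2; eighth note = 2; eighth = 2.
Sum: 6 + 3 + 2 + 2 + 2 = 15 sixteenth notes.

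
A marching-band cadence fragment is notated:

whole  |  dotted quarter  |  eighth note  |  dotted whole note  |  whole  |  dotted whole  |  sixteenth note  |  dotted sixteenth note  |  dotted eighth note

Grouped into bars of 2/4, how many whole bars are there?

11

One bar of 2/4 = 16 thirty-second notes.
Convert each value to thirty-second notes: whole = 32; dotted quarter = 12; eighth note = 4; dotted whole note = 48; whole = 32; dotted whole = 48; sixteenth note = 2; dotted sixteenth note = 3; dotted eighth note = 6.
Sum: 32 + 12 + 4 + 48 + 32 + 48 + 2 + 3 + 6 = 187.
187 ÷ 16 = 11 complete bars with 11 left over.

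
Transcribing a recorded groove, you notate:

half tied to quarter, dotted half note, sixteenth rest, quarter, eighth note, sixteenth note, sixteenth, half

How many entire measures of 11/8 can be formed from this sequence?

1

One bar of 11/8 = 22 sixteenth notes.
Each duration in sixteenth notes: half tied to quarter (half + quarter) = 12; dotted half note = 12; sixteenth rest = 1; quarter = 4; eighth note = 2; sixteenth note = 1; sixteenth = 1; half = 8.
Adding: 12 + 12 + 1 + 4 + 2 + 1 + 1 + 8 = 41.
41 ÷ 22 = 1 complete bar with 19 left over.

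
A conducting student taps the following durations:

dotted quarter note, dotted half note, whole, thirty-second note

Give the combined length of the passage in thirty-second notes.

69

Convert each value to thirty-second notes: dotted quarter note = 12; dotted half note = 24; whole = 32; thirty-second note = 1.
Sum: 12 + 24 + 32 + 1 = 69 thirty-second notes.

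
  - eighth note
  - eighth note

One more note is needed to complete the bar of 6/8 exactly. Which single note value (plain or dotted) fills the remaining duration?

half note

The bar of 6/8 = 6 eighth notes.
Working in eighth notes: eighth note = 1; eighth note = 1.
Sum: 1 + 1 = 2.
Remaining: 6 − 2 = 4 eighth notes, which is a half note.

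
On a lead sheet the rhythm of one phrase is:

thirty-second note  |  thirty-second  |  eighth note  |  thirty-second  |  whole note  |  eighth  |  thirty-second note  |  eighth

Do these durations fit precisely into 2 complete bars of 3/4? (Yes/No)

One bar of 3/4 = 24 thirty-second notes, so 2 bars = 48.
Express everything in thirty-second notes: thirty-second note = 1; thirty-second = 1; eighth note = 4; thirty-second = 1; whole note = 32; eighth = 4; thirty-second note = 1; eighth = 4.
Total: 1 + 1 + 4 + 1 + 32 + 4 + 1 + 4 = 48.
48 equals 48, so the answer is Yes.

Yes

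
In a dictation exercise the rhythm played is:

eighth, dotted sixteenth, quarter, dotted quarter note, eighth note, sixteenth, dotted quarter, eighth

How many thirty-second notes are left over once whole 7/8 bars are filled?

21

One bar of 7/8 = 28 thirty-second notes.
Working in thirty-second notes: eighth = 4; dotted sixteenth = 3; quarter = 8; dotted quarter note = 12; eighth note = 4; sixteenth = 2; dotted quarter = 12; eighth = 4.
Total: 4 + 3 + 8 + 12 + 4 + 2 + 12 + 4 = 49.
49 ÷ 28 = 1 complete bar with 21 thirty-second notes remaining.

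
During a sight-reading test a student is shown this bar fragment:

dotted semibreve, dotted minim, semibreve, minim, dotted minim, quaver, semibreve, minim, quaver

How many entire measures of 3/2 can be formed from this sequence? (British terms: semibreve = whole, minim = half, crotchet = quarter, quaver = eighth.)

4

One bar of 3/2 = 12 eighth notes.
Working in eighth notes: dotted semibreve = 12; dotted minim = 6; semibreve = 8; minim = 4; dotted minim = 6; quaver = 1; semibreve = 8; minim = 4; quaver = 1.
Sum: 12 + 6 + 8 + 4 + 6 + 1 + 8 + 4 + 1 = 50.
50 ÷ 12 = 4 complete bars with 2 left over.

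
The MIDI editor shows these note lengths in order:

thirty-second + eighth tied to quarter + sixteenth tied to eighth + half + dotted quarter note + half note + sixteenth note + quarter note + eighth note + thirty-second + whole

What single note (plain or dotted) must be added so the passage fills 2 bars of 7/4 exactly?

sixteenth note

2 bars of 7/4 = 112 thirty-second notes.
Working in thirty-second notes: thirty-second = 1; eighth tied to quarter (eighth + quarter) = 12; sixteenth tied to eighth (sixteenth + eighth) = 6; half = 16; dotted quarter note = 12; half note = 16; sixteenth note = 2; quarter note = 8; eighth note = 4; thirty-second = 1; whole = 32.
Sum: 1 + 12 + 6 + 16 + 12 + 16 + 2 + 8 + 4 + 1 + 32 = 110.
Remaining: 112 − 110 = 2 thirty-second notes, which is a sixteenth note.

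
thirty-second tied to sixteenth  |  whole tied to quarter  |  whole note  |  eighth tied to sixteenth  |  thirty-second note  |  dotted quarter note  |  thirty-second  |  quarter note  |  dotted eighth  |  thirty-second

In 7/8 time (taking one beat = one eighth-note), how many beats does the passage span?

One eighth-note beat = 4 thirty-second notes.
In thirty-second notes: thirty-second tied to sixteenth (thirty-second + sixteenth) = 3; whole tied to quarter (whole + quarter) = 40; whole note = 32; eighth tied to sixteenth (eighth + sixteenth) = 6; thirty-second note = 1; dotted quarter note = 12; thirty-second = 1; quarter note = 8; dotted eighth = 6; thirty-second = 1.
Total: 3 + 40 + 32 + 6 + 1 + 12 + 1 + 8 + 6 + 1 = 110.
110 ÷ 4 = 27.5 beats.

27.5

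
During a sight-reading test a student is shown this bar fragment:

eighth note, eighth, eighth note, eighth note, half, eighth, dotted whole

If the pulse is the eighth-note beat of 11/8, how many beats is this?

One eighth-note beat = 2 sixteenth notes.
Working in sixteenth notes: eighth note = 2; eighth = 2; eighth note = 2; eighth note = 2; half = 8; eighth = 2; dotted whole = 24.
Sum: 2 + 2 + 2 + 2 + 8 + 2 + 24 = 42.
42 ÷ 2 = 21 beats.

21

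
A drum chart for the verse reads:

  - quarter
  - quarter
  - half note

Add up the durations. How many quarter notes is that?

In quarter notes: quarter = 1; quarter = 1; half note = 2.
Adding: 1 + 1 + 2 = 4 quarter notes.

4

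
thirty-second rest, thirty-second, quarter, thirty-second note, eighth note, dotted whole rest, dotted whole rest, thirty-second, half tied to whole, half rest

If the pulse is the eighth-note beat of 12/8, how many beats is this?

44

One eighth-note beat = 4 thirty-second notes.
Express everything in thirty-second notes: thirty-second rest = 1; thirty-second = 1; quarter = 8; thirty-second note = 1; eighth note = 4; dotted whole rest = 48; dotted whole rest = 48; thirty-second = 1; half tied to whole (half + whole) = 48; half rest = 16.
Adding: 1 + 1 + 8 + 1 + 4 + 48 + 48 + 1 + 48 + 16 = 176.
176 ÷ 4 = 44 beats.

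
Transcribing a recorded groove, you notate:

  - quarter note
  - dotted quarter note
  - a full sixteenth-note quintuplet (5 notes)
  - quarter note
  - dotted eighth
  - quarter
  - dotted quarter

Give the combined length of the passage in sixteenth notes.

Working in sixteenth notes: quarter note = 4; dotted quarter note = 6; a full sixteenth-note quintuplet (5 notes) (five quintuplet sixteenths span one quarter) = 4; quarter note = 4; dotted eighth = 3; quarter = 4; dotted quarter = 6.
Adding: 4 + 6 + 4 + 4 + 3 + 4 + 6 = 31 sixteenth notes.

31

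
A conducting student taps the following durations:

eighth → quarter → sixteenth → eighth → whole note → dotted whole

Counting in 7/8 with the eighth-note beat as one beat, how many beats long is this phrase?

One eighth-note beat = 2 sixteenth notes.
Convert each value to sixteenth notes: eighth = 2; quarter = 4; sixteenth = 1; eighth = 2; whole note = 16; dotted whole = 24.
Altogether 2 + 4 + 1 + 2 + 16 + 24 = 49.
49 ÷ 2 = 24.5 beats.

24.5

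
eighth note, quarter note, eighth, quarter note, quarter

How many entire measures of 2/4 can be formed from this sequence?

2

One bar of 2/4 = 4 eighth notes.
Each duration in eighth notes: eighth note = 1; quarter note = 2; eighth = 1; quarter note = 2; quarter = 2.
Sum: 1 + 2 + 1 + 2 + 2 = 8.
8 ÷ 4 = 2 complete bars with 0 left over.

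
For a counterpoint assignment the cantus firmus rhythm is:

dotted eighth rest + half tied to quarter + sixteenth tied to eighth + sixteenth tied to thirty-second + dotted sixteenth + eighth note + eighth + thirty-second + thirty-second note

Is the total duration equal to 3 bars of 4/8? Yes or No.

One bar of 4/8 = 16 thirty-second notes, so 3 bars = 48.
Working in thirty-second notes: dotted eighth rest = 6; half tied to quarter (half + quarter) = 24; sixteenth tied to eighth (sixteenth + eighth) = 6; sixteenth tied to thirty-second (sixteenth + thirty-second) = 3; dotted sixteenth = 3; eighth note = 4; eighth = 4; thirty-second = 1; thirty-second note = 1.
Adding: 6 + 24 + 6 + 3 + 3 + 4 + 4 + 1 + 1 = 52.
52 exceeds 48, so the answer is No.

No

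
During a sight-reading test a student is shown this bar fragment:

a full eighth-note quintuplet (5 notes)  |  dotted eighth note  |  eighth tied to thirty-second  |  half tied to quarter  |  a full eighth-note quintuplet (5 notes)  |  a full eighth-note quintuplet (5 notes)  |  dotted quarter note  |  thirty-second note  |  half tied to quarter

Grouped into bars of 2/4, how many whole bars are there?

One bar of 2/4 = 16 thirty-second notes.
Each duration in thirty-second notes: a full eighth-note quintuplet (5 notes) (five quintuplet eighths span one half) = 16; dotted eighth note = 6; eighth tied to thirty-second (eighth + thirty-second) = 5; half tied to quarter (half + quarter) = 24; a full eighth-note quintuplet (5 notes) (five quintuplet eighths span one half) = 16; a full eighth-note quintuplet (5 notes) (five quintuplet eighths span one half) = 16; dotted quarter note = 12; thirty-second note = 1; half tied to quarter (half + quarter) = 24.
Altogether 16 + 6 + 5 + 24 + 16 + 16 + 12 + 1 + 24 = 120.
120 ÷ 16 = 7 complete bars with 8 left over.

7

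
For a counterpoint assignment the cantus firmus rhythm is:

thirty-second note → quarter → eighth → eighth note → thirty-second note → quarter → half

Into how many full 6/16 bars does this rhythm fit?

3

One bar of 6/16 = 12 thirty-second notes.
Working in thirty-second notes: thirty-second note = 1; quarter = 8; eighth = 4; eighth note = 4; thirty-second note = 1; quarter = 8; half = 16.
Sum: 1 + 8 + 4 + 4 + 1 + 8 + 16 = 42.
42 ÷ 12 = 3 complete bars with 6 left over.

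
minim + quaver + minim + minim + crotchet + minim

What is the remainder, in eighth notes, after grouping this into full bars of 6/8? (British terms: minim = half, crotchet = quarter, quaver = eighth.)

1

One bar of 6/8 = 6 eighth notes.
Each duration in eighth notes: minim = 4; quaver = 1; minim = 4; minim = 4; crotchet = 2; minim = 4.
Altogether 4 + 1 + 4 + 4 + 2 + 4 = 19.
19 ÷ 6 = 3 complete bars with 1 eighth note remaining.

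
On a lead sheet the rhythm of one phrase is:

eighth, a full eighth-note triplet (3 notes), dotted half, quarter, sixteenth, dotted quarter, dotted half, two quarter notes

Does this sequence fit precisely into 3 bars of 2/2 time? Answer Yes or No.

No

One bar of 2/2 = 16 sixteenth notes, so 3 bars = 48.
Express everything in sixteenth notes: eighth = 2; a full eighth-note triplet (3 notes) (three triplet eighths span one quarter) = 4; dotted half = 12; quarter = 4; sixteenth = 1; dotted quarter = 6; dotted half = 12; quarter note = 4; quarter note = 4.
Altogether 2 + 4 + 12 + 4 + 1 + 6 + 12 + 4 + 4 = 49.
49 exceeds 48, so the answer is No.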